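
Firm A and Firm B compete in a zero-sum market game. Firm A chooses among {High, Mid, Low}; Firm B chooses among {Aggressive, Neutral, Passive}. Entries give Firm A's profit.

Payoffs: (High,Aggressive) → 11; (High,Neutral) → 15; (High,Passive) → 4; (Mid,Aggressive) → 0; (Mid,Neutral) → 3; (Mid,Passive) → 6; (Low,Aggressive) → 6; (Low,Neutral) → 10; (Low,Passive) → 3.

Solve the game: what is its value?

Row minima: High → 4, Mid → 0, Low → 3; maximin = 4.
Column maxima: Aggressive → 11, Neutral → 15, Passive → 6; minimax = 6.
4 ≠ 6, so there is no saddle point; optimal play is mixed.
Low is strictly dominated by High, so Firm A never plays it.
Neutral is strictly dominated by Aggressive (it gives Firm A strictly more in every row), so Firm B never plays it.
On the remaining 2×2 (High, Mid vs Aggressive, Passive):
Let Firm A play High with probability p. Expected payoff against Aggressive: 11p + 0(1−p) = 11p; against Passive: 4p + 6(1−p) = −2p + 6.
Setting these equal: 11p = −2p + 6 ⇒ 13p = 6 ⇒ p = 6/13, and the value is (11)·(6/13) = 66/13.
For Firm B: with q = P(Aggressive), equating High's and Mid's payoffs gives 7q + 4 = −6q + 6 ⇒ q = 2/13.

66/13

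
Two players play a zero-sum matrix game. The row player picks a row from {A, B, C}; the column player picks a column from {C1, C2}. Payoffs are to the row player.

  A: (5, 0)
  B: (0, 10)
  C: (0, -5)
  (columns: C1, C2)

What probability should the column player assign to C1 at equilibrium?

2/3

Row minima: A → 0, B → 0, C → -5; maximin = 0.
Column maxima: C1 → 5, C2 → 10; minimax = 5.
0 ≠ 5, so there is no saddle point; optimal play is mixed.
C is strictly dominated by A, so the row player never plays it.
On the remaining 2×2 (A, B vs C1, C2):
Let the row player play A with probability p. Expected payoff against C1: 5p + 0(1−p) = 5p; against C2: 0p + 10(1−p) = −10p + 10.
Setting these equal: 5p = −10p + 10 ⇒ 15p = 10 ⇒ p = 2/3, and the value is (5)·(2/3) = 10/3.
For the column player: with q = P(C1), equating A's and B's payoffs gives 5q = −10q + 10 ⇒ q = 2/3.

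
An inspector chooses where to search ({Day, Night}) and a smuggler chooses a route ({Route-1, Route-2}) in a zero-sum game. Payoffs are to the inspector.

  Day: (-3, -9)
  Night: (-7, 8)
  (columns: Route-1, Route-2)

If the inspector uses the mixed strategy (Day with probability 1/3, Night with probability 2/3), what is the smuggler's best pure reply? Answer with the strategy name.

Route-1

If the smuggler plays Route-1, the inspector's expected payoff is (1/3)·(-3) + (2/3)·(-7) = -17/3.
If the smuggler plays Route-2, the inspector's expected payoff is (1/3)·(-9) + (2/3)·8 = 7/3.
The smuggler minimizes the inspector's payoff; the smallest is -17/3, so the best response is Route-1.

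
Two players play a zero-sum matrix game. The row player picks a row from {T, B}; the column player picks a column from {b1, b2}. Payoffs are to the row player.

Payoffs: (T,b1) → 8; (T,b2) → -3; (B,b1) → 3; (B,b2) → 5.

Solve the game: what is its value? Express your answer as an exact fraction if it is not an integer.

Row minima: T → -3, B → 3; maximin = 3.
Column maxima: b1 → 8, b2 → 5; minimax = 5.
3 ≠ 5, so there is no saddle point; optimal play is mixed.
Let the row player play T with probability p. Expected payoff against b1: 8p + 3(1−p) = 5p + 3; against b2: (-3)p + 5(1−p) = −8p + 5.
Setting these equal: 5p + 3 = −8p + 5 ⇒ 13p = 2 ⇒ p = 2/13, and the value is (5)·(2/13) + 3 = 49/13.
For the column player: with q = P(b1), equating T's and B's payoffs gives 11q − 3 = −2q + 5 ⇒ q = 8/13.

49/13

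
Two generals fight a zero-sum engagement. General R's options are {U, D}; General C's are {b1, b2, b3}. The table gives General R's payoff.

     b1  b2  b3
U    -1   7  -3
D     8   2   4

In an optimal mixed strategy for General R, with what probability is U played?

1/6

Row minima: U → -3, D → 2; maximin = 2.
Column maxima: b1 → 8, b2 → 7, b3 → 4; minimax = 4.
2 ≠ 4, so there is no saddle point; optimal play is mixed.
b1 is strictly dominated by b3 (it gives General R strictly more in every row), so General C never plays it.
On the remaining 2×2 (U, D vs b2, b3):
Let General R play U with probability p. Expected payoff against b2: 7p + 2(1−p) = 5p + 2; against b3: (-3)p + 4(1−p) = −7p + 4.
Setting these equal: 5p + 2 = −7p + 4 ⇒ 12p = 2 ⇒ p = 1/6, and the value is (5)·(1/6) + 2 = 17/6.
For General C: with q = P(b2), equating U's and D's payoffs gives 10q − 3 = −2q + 4 ⇒ q = 7/12.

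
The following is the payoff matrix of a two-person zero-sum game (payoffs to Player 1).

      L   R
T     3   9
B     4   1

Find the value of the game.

11/3

Row minima: T → 3, B → 1; maximin = 3.
Column maxima: L → 4, R → 9; minimax = 4.
3 ≠ 4, so there is no saddle point; optimal play is mixed.
Let Player 1 play T with probability p. Expected payoff against L: 3p + 4(1−p) = −p + 4; against R: 9p + 1(1−p) = 8p + 1.
Setting these equal: −p + 4 = 8p + 1 ⇒ −9p = -3 ⇒ p = 1/3, and the value is (-1)·(1/3) + 4 = 11/3.
For Player 2: with q = P(L), equating T's and B's payoffs gives −6q + 9 = 3q + 1 ⇒ q = 8/9.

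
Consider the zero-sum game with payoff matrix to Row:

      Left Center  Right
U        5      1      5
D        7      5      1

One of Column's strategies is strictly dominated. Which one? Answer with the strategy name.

Left

Center holds Row's payoff strictly below Left in every row: 1 < 5, 5 < 7.
So Left is strictly dominated for Column.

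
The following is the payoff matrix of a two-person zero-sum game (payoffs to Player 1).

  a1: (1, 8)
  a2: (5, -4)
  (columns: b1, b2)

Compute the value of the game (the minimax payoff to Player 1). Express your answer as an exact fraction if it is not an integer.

11/4

Row minima: a1 → 1, a2 → -4; maximin = 1.
Column maxima: b1 → 5, b2 → 8; minimax = 5.
1 ≠ 5, so there is no saddle point; optimal play is mixed.
Let Player 1 play a1 with probability p. Expected payoff against b1: 1p + 5(1−p) = −4p + 5; against b2: 8p + (-4)(1−p) = 12p − 4.
Setting these equal: −4p + 5 = 12p − 4 ⇒ −16p = -9 ⇒ p = 9/16, and the value is (-4)·(9/16) + 5 = 11/4.
For Player 2: with q = P(b1), equating a1's and a2's payoffs gives −7q + 8 = 9q − 4 ⇒ q = 3/4.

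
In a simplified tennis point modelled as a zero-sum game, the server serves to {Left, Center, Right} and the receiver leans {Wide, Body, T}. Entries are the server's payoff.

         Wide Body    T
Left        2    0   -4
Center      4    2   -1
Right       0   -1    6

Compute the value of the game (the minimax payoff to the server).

Row minima: Left → -4, Center → -1, Right → -1; maximin = -1.
Column maxima: Wide → 4, Body → 2, T → 6; minimax = 2.
-1 ≠ 2, so there is no saddle point; optimal play is mixed.
Left is strictly dominated by Center, so the server never plays it.
Wide is strictly dominated by Body (it gives the server strictly more in every row), so the receiver never plays it.
On the remaining 2×2 (Center, Right vs Body, T):
Let the server play Center with probability p. Expected payoff against Body: 2p + (-1)(1−p) = 3p − 1; against T: (-1)p + 6(1−p) = −7p + 6.
Setting these equal: 3p − 1 = −7p + 6 ⇒ 10p = 7 ⇒ p = 7/10, and the value is (3)·(7/10) − 1 = 11/10.
For the receiver: with q = P(Body), equating Center's and Right's payoffs gives 3q − 1 = −7q + 6 ⇒ q = 7/10.

11/10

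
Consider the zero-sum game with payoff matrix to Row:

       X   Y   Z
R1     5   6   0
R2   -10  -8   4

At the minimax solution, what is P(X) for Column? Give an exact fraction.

Row minima: R1 → 0, R2 → -10; maximin = 0.
Column maxima: X → 5, Y → 6, Z → 4; minimax = 4.
0 ≠ 4, so there is no saddle point; optimal play is mixed.
Y is strictly dominated by X (it gives Row strictly more in every row), so Column never plays it.
On the remaining 2×2 (R1, R2 vs X, Z):
Let Row play R1 with probability p. Expected payoff against X: 5p + (-10)(1−p) = 15p − 10; against Z: 0p + 4(1−p) = −4p + 4.
Setting these equal: 15p − 10 = −4p + 4 ⇒ 19p = 14 ⇒ p = 14/19, and the value is (15)·(14/19) − 10 = 20/19.
For Column: with q = P(X), equating R1's and R2's payoffs gives 5q = −14q + 4 ⇒ q = 4/19.

4/19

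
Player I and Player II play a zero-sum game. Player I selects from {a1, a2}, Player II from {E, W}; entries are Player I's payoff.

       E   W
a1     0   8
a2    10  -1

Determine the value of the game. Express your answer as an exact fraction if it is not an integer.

Row minima: a1 → 0, a2 → -1; maximin = 0.
Column maxima: E → 10, W → 8; minimax = 8.
0 ≠ 8, so there is no saddle point; optimal play is mixed.
Let Player I play a1 with probability p. Expected payoff against E: 0p + 10(1−p) = −10p + 10; against W: 8p + (-1)(1−p) = 9p − 1.
Setting these equal: −10p + 10 = 9p − 1 ⇒ −19p = -11 ⇒ p = 11/19, and the value is (-10)·(11/19) + 10 = 80/19.
For Player II: with q = P(E), equating a1's and a2's payoffs gives −8q + 8 = 11q − 1 ⇒ q = 9/19.

80/19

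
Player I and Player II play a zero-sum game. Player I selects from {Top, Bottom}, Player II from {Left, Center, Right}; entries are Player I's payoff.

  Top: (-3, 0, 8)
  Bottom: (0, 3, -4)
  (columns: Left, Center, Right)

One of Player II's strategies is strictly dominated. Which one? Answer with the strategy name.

Center

Left holds Player I's payoff strictly below Center in every row: -3 < 0, 0 < 3.
So Center is strictly dominated for Player II.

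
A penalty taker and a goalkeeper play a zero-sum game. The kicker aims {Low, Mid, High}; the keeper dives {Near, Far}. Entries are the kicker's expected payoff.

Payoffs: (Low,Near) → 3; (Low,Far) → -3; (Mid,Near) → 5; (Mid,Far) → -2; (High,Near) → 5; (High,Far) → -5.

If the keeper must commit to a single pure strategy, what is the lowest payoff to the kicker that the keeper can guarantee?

-2

Column maxima: Near → 5, Far → -2.
The smallest of these is -2.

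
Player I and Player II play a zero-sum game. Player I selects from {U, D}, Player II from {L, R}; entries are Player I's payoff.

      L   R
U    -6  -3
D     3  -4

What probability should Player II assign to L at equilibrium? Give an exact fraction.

1/10

Row minima: U → -6, D → -4; maximin = -4.
Column maxima: L → 3, R → -3; minimax = -3.
-4 ≠ -3, so there is no saddle point; optimal play is mixed.
Let Player I play U with probability p. Expected payoff against L: (-6)p + 3(1−p) = −9p + 3; against R: (-3)p + (-4)(1−p) = p − 4.
Setting these equal: −9p + 3 = p − 4 ⇒ −10p = -7 ⇒ p = 7/10, and the value is (-9)·(7/10) + 3 = -33/10.
For Player II: with q = P(L), equating U's and D's payoffs gives −3q − 3 = 7q − 4 ⇒ q = 1/10.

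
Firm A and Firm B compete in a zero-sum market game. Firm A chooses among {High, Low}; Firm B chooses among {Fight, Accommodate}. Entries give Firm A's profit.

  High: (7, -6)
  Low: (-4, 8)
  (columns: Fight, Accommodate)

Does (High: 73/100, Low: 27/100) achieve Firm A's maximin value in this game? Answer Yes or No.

No

Against Fight this mix gives (73/100)·7 + (27/100)·(-4) = 403/100.
Against Accommodate this mix gives (73/100)·(-6) + (27/100)·8 = -111/50.
Firm B will play Accommodate, holding Firm A to -111/50. Shifting weight toward the row that does better against Accommodate would raise this floor (the equalizing mix achieves 32/25 against both Accommodate and Fight), so the proposed strategy is not optimal.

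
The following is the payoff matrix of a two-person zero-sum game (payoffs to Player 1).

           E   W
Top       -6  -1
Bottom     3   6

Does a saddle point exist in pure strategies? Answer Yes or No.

Row minima: Top → -6, Bottom → 3; maximin = 3.
Column maxima: E → 3, W → 6; minimax = 3.
maximin = minimax = 3, so a saddle point exists.

Yes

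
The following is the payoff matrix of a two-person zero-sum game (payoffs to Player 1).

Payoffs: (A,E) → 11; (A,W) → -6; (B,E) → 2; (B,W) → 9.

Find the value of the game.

37/8

Row minima: A → -6, B → 2; maximin = 2.
Column maxima: E → 11, W → 9; minimax = 9.
2 ≠ 9, so there is no saddle point; optimal play is mixed.
Let Player 1 play A with probability p. Expected payoff against E: 11p + 2(1−p) = 9p + 2; against W: (-6)p + 9(1−p) = −15p + 9.
Setting these equal: 9p + 2 = −15p + 9 ⇒ 24p = 7 ⇒ p = 7/24, and the value is (9)·(7/24) + 2 = 37/8.
For Player 2: with q = P(E), equating A's and B's payoffs gives 17q − 6 = −7q + 9 ⇒ q = 5/8.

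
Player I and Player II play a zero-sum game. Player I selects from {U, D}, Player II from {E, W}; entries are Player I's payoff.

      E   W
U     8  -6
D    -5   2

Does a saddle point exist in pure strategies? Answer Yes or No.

Row minima: U → -6, D → -5; maximin = -5.
Column maxima: E → 8, W → 2; minimax = 2.
-5 ≠ 2, so no pure-strategy equilibrium exists.

No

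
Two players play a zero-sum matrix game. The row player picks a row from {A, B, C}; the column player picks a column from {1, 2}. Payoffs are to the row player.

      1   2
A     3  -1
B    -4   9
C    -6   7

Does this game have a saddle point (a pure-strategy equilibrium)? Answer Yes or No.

Row minima: A → -1, B → -4, C → -6; maximin = -1.
Column maxima: 1 → 3, 2 → 9; minimax = 3.
-1 ≠ 3, so no pure-strategy equilibrium exists.

No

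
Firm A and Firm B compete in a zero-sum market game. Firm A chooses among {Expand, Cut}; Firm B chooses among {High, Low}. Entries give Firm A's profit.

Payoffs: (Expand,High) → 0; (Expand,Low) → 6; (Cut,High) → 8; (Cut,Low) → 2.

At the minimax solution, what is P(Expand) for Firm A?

1/2

Row minima: Expand → 0, Cut → 2; maximin = 2.
Column maxima: High → 8, Low → 6; minimax = 6.
2 ≠ 6, so there is no saddle point; optimal play is mixed.
Let Firm A play Expand with probability p. Expected payoff against High: 0p + 8(1−p) = −8p + 8; against Low: 6p + 2(1−p) = 4p + 2.
Setting these equal: −8p + 8 = 4p + 2 ⇒ −12p = -6 ⇒ p = 1/2, and the value is (-8)·(1/2) + 8 = 4.
For Firm B: with q = P(High), equating Expand's and Cut's payoffs gives −6q + 6 = 6q + 2 ⇒ q = 1/3.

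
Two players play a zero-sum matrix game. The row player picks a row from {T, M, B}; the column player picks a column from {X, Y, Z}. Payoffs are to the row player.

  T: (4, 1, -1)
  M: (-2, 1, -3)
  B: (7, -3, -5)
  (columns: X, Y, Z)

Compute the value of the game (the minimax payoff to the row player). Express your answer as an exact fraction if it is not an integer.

-1

Row minima: T → -1, M → -3, B → -5; maximin = -1.
Column maxima: X → 7, Y → 1, Z → -1; minimax = -1.
Since maximin = minimax = -1, there is a saddle point and the value is -1.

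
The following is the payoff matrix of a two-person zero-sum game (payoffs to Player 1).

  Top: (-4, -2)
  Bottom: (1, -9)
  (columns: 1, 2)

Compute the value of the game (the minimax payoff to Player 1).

-19/6

Row minima: Top → -4, Bottom → -9; maximin = -4.
Column maxima: 1 → 1, 2 → -2; minimax = -2.
-4 ≠ -2, so there is no saddle point; optimal play is mixed.
Let Player 1 play Top with probability p. Expected payoff against 1: (-4)p + 1(1−p) = −5p + 1; against 2: (-2)p + (-9)(1−p) = 7p − 9.
Setting these equal: −5p + 1 = 7p − 9 ⇒ −12p = -10 ⇒ p = 5/6, and the value is (-5)·(5/6) + 1 = -19/6.
For Player 2: with q = P(1), equating Top's and Bottom's payoffs gives −2q − 2 = 10q − 9 ⇒ q = 7/12.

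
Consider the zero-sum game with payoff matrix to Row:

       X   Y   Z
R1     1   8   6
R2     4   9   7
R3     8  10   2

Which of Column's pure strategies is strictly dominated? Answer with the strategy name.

Y

X holds Row's payoff strictly below Y in every row: 1 < 8, 4 < 9, 8 < 10.
So Y is strictly dominated for Column.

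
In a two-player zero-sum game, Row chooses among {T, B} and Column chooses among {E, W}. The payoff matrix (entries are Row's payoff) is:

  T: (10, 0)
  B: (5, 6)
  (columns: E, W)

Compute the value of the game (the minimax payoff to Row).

Row minima: T → 0, B → 5; maximin = 5.
Column maxima: E → 10, W → 6; minimax = 6.
5 ≠ 6, so there is no saddle point; optimal play is mixed.
Let Row play T with probability p. Expected payoff against E: 10p + 5(1−p) = 5p + 5; against W: 0p + 6(1−p) = −6p + 6.
Setting these equal: 5p + 5 = −6p + 6 ⇒ 11p = 1 ⇒ p = 1/11, and the value is (5)·(1/11) + 5 = 60/11.
For Column: with q = P(E), equating T's and B's payoffs gives 10q = −q + 6 ⇒ q = 6/11.

60/11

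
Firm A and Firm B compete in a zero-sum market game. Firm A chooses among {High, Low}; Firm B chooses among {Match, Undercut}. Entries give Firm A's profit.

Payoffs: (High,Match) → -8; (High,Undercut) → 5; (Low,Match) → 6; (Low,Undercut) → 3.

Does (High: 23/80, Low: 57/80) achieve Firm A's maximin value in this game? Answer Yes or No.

No

Against Match this mix gives (23/80)·(-8) + (57/80)·6 = 79/40.
Against Undercut this mix gives (23/80)·5 + (57/80)·3 = 143/40.
Firm B will play Match, holding Firm A to 79/40. Shifting weight toward the row that does better against Match would raise this floor (the equalizing mix achieves 27/8 against both Match and Undercut), so the proposed strategy is not optimal.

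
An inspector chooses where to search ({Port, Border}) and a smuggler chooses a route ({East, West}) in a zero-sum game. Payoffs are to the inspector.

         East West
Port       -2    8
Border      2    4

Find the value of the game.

2

Row minima: Port → -2, Border → 2; maximin = 2.
Column maxima: East → 2, West → 8; minimax = 2.
Since maximin = minimax = 2, there is a saddle point and the value is 2.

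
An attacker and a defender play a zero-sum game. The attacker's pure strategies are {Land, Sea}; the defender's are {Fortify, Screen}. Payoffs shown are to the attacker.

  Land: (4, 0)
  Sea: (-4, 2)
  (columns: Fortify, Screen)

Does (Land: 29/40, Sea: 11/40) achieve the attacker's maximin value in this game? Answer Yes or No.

Against Fortify this mix gives (29/40)·4 + (11/40)·(-4) = 9/5.
Against Screen this mix gives (29/40)·0 + (11/40)·2 = 11/20.
The defender will play Screen, holding the attacker to 11/20. Shifting weight toward the row that does better against Screen would raise this floor (the equalizing mix achieves 4/5 against both Screen and Fortify), so the proposed strategy is not optimal.

No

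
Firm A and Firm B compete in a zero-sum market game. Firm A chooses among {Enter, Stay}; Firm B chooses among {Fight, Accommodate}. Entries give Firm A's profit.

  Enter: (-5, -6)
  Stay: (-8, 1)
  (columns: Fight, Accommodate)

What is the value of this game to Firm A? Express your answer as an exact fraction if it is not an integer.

-53/10

Row minima: Enter → -6, Stay → -8; maximin = -6.
Column maxima: Fight → -5, Accommodate → 1; minimax = -5.
-6 ≠ -5, so there is no saddle point; optimal play is mixed.
Let Firm A play Enter with probability p. Expected payoff against Fight: (-5)p + (-8)(1−p) = 3p − 8; against Accommodate: (-6)p + 1(1−p) = −7p + 1.
Setting these equal: 3p − 8 = −7p + 1 ⇒ 10p = 9 ⇒ p = 9/10, and the value is (3)·(9/10) − 8 = -53/10.
For Firm B: with q = P(Fight), equating Enter's and Stay's payoffs gives q − 6 = −9q + 1 ⇒ q = 7/10.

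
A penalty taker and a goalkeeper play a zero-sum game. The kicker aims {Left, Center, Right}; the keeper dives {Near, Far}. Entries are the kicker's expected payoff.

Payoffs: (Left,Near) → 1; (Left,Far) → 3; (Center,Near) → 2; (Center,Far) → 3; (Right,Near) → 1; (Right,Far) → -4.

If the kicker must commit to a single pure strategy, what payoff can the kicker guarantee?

2

Row minima: Left → 1, Center → 2, Right → -4.
The best of these is 2.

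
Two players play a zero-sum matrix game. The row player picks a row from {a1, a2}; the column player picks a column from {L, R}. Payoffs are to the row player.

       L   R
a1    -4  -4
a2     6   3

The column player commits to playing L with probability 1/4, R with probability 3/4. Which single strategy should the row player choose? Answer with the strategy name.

a2

Expected payoff of a1: (1/4)·(-4) + (3/4)·(-4) = -4.
Expected payoff of a2: (1/4)·6 + (3/4)·3 = 15/4.
The largest is 15/4, so the row player's best response is a2.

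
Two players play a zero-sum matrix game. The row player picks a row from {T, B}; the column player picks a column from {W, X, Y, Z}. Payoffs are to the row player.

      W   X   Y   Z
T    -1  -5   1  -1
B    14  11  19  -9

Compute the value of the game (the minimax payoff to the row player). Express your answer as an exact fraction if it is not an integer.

Row minima: T → -5, B → -9; maximin = -5.
Column maxima: W → 14, X → 11, Y → 19, Z → -1; minimax = -1.
-5 ≠ -1, so there is no saddle point; optimal play is mixed.
W is strictly dominated by X (it gives the row player strictly more in every row), so the column player never plays it.
Y is strictly dominated by X (it gives the row player strictly more in every row), so the column player never plays it.
On the remaining 2×2 (T, B vs X, Z):
Let the row player play T with probability p. Expected payoff against X: (-5)p + 11(1−p) = −16p + 11; against Z: (-1)p + (-9)(1−p) = 8p − 9.
Setting these equal: −16p + 11 = 8p − 9 ⇒ −24p = -20 ⇒ p = 5/6, and the value is (-16)·(5/6) + 11 = -7/3.
For the column player: with q = P(X), equating T's and B's payoffs gives −4q − 1 = 20q − 9 ⇒ q = 1/3.

-7/3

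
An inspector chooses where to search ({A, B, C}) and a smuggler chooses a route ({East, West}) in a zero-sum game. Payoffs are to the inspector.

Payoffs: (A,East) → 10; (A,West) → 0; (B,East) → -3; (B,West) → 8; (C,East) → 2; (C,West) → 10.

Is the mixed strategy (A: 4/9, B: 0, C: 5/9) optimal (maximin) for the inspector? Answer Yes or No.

Yes

Against East this mix gives (4/9)·10 + (5/9)·2 = 50/9.
Against West this mix gives (4/9)·0 + (5/9)·10 = 50/9.
All of the smuggler's active replies (East, West) yield 50/9, and no column does worse for the inspector. The mix makes the smuggler indifferent and guarantees 50/9, so it is optimal.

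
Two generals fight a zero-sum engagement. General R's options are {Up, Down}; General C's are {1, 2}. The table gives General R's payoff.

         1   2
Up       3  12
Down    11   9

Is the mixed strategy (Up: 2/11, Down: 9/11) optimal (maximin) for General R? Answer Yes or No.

Against 1 this mix gives (2/11)·3 + (9/11)·11 = 105/11.
Against 2 this mix gives (2/11)·12 + (9/11)·9 = 105/11.
All of General C's active replies (1, 2) yield 105/11, and no column does worse for General R. The mix makes General C indifferent and guarantees 105/11, so it is optimal.

Yes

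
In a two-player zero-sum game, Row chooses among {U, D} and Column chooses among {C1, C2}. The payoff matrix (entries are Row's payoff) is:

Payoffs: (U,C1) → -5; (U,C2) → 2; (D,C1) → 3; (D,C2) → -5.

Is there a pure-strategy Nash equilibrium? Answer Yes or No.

No

Row minima: U → -5, D → -5; maximin = -5.
Column maxima: C1 → 3, C2 → 2; minimax = 2.
-5 ≠ 2, so no pure-strategy equilibrium exists.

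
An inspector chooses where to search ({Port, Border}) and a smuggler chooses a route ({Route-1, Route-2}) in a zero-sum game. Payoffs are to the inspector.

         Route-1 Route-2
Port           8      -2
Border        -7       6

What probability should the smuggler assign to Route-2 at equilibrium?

Row minima: Port → -2, Border → -7; maximin = -2.
Column maxima: Route-1 → 8, Route-2 → 6; minimax = 6.
-2 ≠ 6, so there is no saddle point; optimal play is mixed.
Let the inspector play Port with probability p. Expected payoff against Route-1: 8p + (-7)(1−p) = 15p − 7; against Route-2: (-2)p + 6(1−p) = −8p + 6.
Setting these equal: 15p − 7 = −8p + 6 ⇒ 23p = 13 ⇒ p = 13/23, and the value is (15)·(13/23) − 7 = 34/23.
For the smuggler: with q = P(Route-1), equating Port's and Border's payoffs gives 10q − 2 = −13q + 6 ⇒ q = 8/23.

15/23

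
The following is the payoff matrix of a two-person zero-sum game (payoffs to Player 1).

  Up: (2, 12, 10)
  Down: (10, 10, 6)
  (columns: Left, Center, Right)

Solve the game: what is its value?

22/3

Row minima: Up → 2, Down → 6; maximin = 6.
Column maxima: Left → 10, Center → 12, Right → 10; minimax = 10.
6 ≠ 10, so there is no saddle point; optimal play is mixed.
Center is strictly dominated by Right (it gives Player 1 strictly more in every row), so Player 2 never plays it.
On the remaining 2×2 (Up, Down vs Left, Right):
Let Player 1 play Up with probability p. Expected payoff against Left: 2p + 10(1−p) = −8p + 10; against Right: 10p + 6(1−p) = 4p + 6.
Setting these equal: −8p + 10 = 4p + 6 ⇒ −12p = -4 ⇒ p = 1/3, and the value is (-8)·(1/3) + 10 = 22/3.
For Player 2: with q = P(Left), equating Up's and Down's payoffs gives −8q + 10 = 4q + 6 ⇒ q = 1/3.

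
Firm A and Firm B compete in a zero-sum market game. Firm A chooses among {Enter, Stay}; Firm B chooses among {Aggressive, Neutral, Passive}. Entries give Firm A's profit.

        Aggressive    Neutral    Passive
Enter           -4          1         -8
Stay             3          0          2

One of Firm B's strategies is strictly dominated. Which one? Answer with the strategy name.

Aggressive

Passive holds Firm A's payoff strictly below Aggressive in every row: -8 < -4, 2 < 3.
So Aggressive is strictly dominated for Firm B.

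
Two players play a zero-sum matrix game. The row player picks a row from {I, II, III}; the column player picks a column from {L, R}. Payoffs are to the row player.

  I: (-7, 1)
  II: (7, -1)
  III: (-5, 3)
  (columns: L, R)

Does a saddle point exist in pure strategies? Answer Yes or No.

No

Row minima: I → -7, II → -1, III → -5; maximin = -1.
Column maxima: L → 7, R → 3; minimax = 3.
-1 ≠ 3, so no pure-strategy equilibrium exists.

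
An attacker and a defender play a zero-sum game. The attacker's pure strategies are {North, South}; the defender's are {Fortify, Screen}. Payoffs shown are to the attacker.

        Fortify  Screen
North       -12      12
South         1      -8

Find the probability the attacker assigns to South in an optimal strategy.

8/11

Row minima: North → -12, South → -8; maximin = -8.
Column maxima: Fortify → 1, Screen → 12; minimax = 1.
-8 ≠ 1, so there is no saddle point; optimal play is mixed.
Let the attacker play North with probability p. Expected payoff against Fortify: (-12)p + 1(1−p) = −13p + 1; against Screen: 12p + (-8)(1−p) = 20p − 8.
Setting these equal: −13p + 1 = 20p − 8 ⇒ −33p = -9 ⇒ p = 3/11, and the value is (-13)·(3/11) + 1 = -28/11.
For the defender: with q = P(Fortify), equating North's and South's payoffs gives −24q + 12 = 9q − 8 ⇒ q = 20/33.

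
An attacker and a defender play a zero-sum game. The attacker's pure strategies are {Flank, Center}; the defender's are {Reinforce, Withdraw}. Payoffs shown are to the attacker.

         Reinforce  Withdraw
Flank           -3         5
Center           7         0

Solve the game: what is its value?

Row minima: Flank → -3, Center → 0; maximin = 0.
Column maxima: Reinforce → 7, Withdraw → 5; minimax = 5.
0 ≠ 5, so there is no saddle point; optimal play is mixed.
Let the attacker play Flank with probability p. Expected payoff against Reinforce: (-3)p + 7(1−p) = −10p + 7; against Withdraw: 5p + 0(1−p) = 5p.
Setting these equal: −10p + 7 = 5p ⇒ −15p = -7 ⇒ p = 7/15, and the value is (-10)·(7/15) + 7 = 7/3.
For the defender: with q = P(Reinforce), equating Flank's and Center's payoffs gives −8q + 5 = 7q ⇒ q = 1/3.

7/3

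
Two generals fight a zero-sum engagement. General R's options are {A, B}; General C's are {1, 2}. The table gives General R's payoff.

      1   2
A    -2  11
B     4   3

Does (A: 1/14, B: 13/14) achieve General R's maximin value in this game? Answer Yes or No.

Against 1 this mix gives (1/14)·(-2) + (13/14)·4 = 25/7.
Against 2 this mix gives (1/14)·11 + (13/14)·3 = 25/7.
All of General C's active replies (1, 2) yield 25/7, and no column does worse for General R. The mix makes General C indifferent and guarantees 25/7, so it is optimal.

Yes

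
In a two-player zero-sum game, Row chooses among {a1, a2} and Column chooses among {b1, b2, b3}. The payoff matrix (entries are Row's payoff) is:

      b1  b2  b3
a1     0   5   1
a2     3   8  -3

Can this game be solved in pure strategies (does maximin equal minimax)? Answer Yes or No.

Row minima: a1 → 0, a2 → -3; maximin = 0.
Column maxima: b1 → 3, b2 → 8, b3 → 1; minimax = 1.
0 ≠ 1, so no pure-strategy equilibrium exists.

No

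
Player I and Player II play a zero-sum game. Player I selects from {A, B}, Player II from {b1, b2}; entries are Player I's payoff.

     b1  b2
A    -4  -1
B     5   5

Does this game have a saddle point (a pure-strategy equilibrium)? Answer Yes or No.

Yes

Row minima: A → -4, B → 5; maximin = 5.
Column maxima: b1 → 5, b2 → 5; minimax = 5.
maximin = minimax = 5, so a saddle point exists.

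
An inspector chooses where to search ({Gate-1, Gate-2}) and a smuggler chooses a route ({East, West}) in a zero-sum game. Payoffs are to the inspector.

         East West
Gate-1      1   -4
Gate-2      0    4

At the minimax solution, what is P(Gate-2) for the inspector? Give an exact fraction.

5/9

Row minima: Gate-1 → -4, Gate-2 → 0; maximin = 0.
Column maxima: East → 1, West → 4; minimax = 1.
0 ≠ 1, so there is no saddle point; optimal play is mixed.
Let the inspector play Gate-1 with probability p. Expected payoff against East: 1p + 0(1−p) = p; against West: (-4)p + 4(1−p) = −8p + 4.
Setting these equal: p = −8p + 4 ⇒ 9p = 4 ⇒ p = 4/9, and the value is (1)·(4/9) = 4/9.
For the smuggler: with q = P(East), equating Gate-1's and Gate-2's payoffs gives 5q − 4 = −4q + 4 ⇒ q = 8/9.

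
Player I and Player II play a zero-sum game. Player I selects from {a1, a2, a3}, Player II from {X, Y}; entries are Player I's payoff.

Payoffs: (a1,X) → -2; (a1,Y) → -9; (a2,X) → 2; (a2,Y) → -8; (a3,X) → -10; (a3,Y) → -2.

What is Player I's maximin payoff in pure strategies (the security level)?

Row minima: a1 → -9, a2 → -8, a3 → -10.
The best of these is -8.

-8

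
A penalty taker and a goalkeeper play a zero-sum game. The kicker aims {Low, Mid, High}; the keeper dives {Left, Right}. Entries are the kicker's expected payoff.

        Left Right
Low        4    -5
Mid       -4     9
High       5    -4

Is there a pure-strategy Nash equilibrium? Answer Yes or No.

Row minima: Low → -5, Mid → -4, High → -4; maximin = -4.
Column maxima: Left → 5, Right → 9; minimax = 5.
-4 ≠ 5, so no pure-strategy equilibrium exists.

No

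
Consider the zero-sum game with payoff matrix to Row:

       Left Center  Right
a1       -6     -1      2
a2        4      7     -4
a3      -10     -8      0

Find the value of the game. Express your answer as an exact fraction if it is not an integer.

Row minima: a1 → -6, a2 → -4, a3 → -10; maximin = -4.
Column maxima: Left → 4, Center → 7, Right → 2; minimax = 2.
-4 ≠ 2, so there is no saddle point; optimal play is mixed.
a3 is strictly dominated by a1, so Row never plays it.
Center is strictly dominated by Left (it gives Row strictly more in every row), so Column never plays it.
On the remaining 2×2 (a1, a2 vs Left, Right):
Let Row play a1 with probability p. Expected payoff against Left: (-6)p + 4(1−p) = −10p + 4; against Right: 2p + (-4)(1−p) = 6p − 4.
Setting these equal: −10p + 4 = 6p − 4 ⇒ −16p = -8 ⇒ p = 1/2, and the value is (-10)·(1/2) + 4 = -1.
For Column: with q = P(Left), equating a1's and a2's payoffs gives −8q + 2 = 8q − 4 ⇒ q = 3/8.

-1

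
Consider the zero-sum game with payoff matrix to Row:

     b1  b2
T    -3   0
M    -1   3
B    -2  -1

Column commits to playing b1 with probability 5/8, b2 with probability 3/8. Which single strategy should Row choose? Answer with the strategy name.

Expected payoff of T: (5/8)·(-3) + (3/8)·0 = -15/8.
Expected payoff of M: (5/8)·(-1) + (3/8)·3 = 1/2.
Expected payoff of B: (5/8)·(-2) + (3/8)·(-1) = -13/8.
The largest is 1/2, so Row's best response is M.

M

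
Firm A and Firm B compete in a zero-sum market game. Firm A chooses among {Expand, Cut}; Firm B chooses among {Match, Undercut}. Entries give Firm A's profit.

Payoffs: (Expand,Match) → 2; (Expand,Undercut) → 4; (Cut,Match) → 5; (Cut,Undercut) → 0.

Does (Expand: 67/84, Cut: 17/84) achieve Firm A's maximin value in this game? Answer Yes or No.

No

Against Match this mix gives (67/84)·2 + (17/84)·5 = 73/28.
Against Undercut this mix gives (67/84)·4 + (17/84)·0 = 67/21.
Firm B will play Match, holding Firm A to 73/28. Shifting weight toward the row that does better against Match would raise this floor (the equalizing mix achieves 20/7 against both Match and Undercut), so the proposed strategy is not optimal.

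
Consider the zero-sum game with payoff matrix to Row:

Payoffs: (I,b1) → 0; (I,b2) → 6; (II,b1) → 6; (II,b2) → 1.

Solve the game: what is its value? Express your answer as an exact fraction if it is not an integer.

36/11

Row minima: I → 0, II → 1; maximin = 1.
Column maxima: b1 → 6, b2 → 6; minimax = 6.
1 ≠ 6, so there is no saddle point; optimal play is mixed.
Let Row play I with probability p. Expected payoff against b1: 0p + 6(1−p) = −6p + 6; against b2: 6p + 1(1−p) = 5p + 1.
Setting these equal: −6p + 6 = 5p + 1 ⇒ −11p = -5 ⇒ p = 5/11, and the value is (-6)·(5/11) + 6 = 36/11.
For Column: with q = P(b1), equating I's and II's payoffs gives −6q + 6 = 5q + 1 ⇒ q = 5/11.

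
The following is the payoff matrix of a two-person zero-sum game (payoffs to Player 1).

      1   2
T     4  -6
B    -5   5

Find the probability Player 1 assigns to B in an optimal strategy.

1/2

Row minima: T → -6, B → -5; maximin = -5.
Column maxima: 1 → 4, 2 → 5; minimax = 4.
-5 ≠ 4, so there is no saddle point; optimal play is mixed.
Let Player 1 play T with probability p. Expected payoff against 1: 4p + (-5)(1−p) = 9p − 5; against 2: (-6)p + 5(1−p) = −11p + 5.
Setting these equal: 9p − 5 = −11p + 5 ⇒ 20p = 10 ⇒ p = 1/2, and the value is (9)·(1/2) − 5 = -1/2.
For Player 2: with q = P(1), equating T's and B's payoffs gives 10q − 6 = −10q + 5 ⇒ q = 11/20.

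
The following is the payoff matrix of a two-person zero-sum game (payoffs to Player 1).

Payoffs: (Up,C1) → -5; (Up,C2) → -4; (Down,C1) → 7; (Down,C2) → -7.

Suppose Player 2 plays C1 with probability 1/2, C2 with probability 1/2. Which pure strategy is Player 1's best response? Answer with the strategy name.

Expected payoff of Up: (1/2)·(-5) + (1/2)·(-4) = -9/2.
Expected payoff of Down: (1/2)·7 + (1/2)·(-7) = 0.
The largest is 0, so Player 1's best response is Down.

Down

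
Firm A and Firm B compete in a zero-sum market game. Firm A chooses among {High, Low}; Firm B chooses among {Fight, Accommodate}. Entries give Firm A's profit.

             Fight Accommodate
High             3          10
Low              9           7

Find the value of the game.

Row minima: High → 3, Low → 7; maximin = 7.
Column maxima: Fight → 9, Accommodate → 10; minimax = 9.
7 ≠ 9, so there is no saddle point; optimal play is mixed.
Let Firm A play High with probability p. Expected payoff against Fight: 3p + 9(1−p) = −6p + 9; against Accommodate: 10p + 7(1−p) = 3p + 7.
Setting these equal: −6p + 9 = 3p + 7 ⇒ −9p = -2 ⇒ p = 2/9, and the value is (-6)·(2/9) + 9 = 23/3.
For Firm B: with q = P(Fight), equating High's and Low's payoffs gives −7q + 10 = 2q + 7 ⇒ q = 1/3.

23/3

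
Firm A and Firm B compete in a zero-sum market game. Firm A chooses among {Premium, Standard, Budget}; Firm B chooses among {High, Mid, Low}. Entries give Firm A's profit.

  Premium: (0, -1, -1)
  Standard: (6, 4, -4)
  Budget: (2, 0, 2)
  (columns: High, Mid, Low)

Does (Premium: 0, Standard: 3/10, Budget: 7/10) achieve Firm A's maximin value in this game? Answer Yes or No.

No

Against High this mix gives (3/10)·6 + (7/10)·2 = 16/5.
Against Mid this mix gives (3/10)·4 + (7/10)·0 = 6/5.
Against Low this mix gives (3/10)·(-4) + (7/10)·2 = 1/5.
Firm B will play Low, holding Firm A to 1/5. Shifting weight toward the row that does better against Low would raise this floor (the equalizing mix achieves 4/5 against both Low and Mid), so the proposed strategy is not optimal.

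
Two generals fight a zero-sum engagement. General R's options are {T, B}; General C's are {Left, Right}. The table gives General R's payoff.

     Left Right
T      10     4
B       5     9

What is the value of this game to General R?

7

Row minima: T → 4, B → 5; maximin = 5.
Column maxima: Left → 10, Right → 9; minimax = 9.
5 ≠ 9, so there is no saddle point; optimal play is mixed.
Let General R play T with probability p. Expected payoff against Left: 10p + 5(1−p) = 5p + 5; against Right: 4p + 9(1−p) = −5p + 9.
Setting these equal: 5p + 5 = −5p + 9 ⇒ 10p = 4 ⇒ p = 2/5, and the value is (5)·(2/5) + 5 = 7.
For General C: with q = P(Left), equating T's and B's payoffs gives 6q + 4 = −4q + 9 ⇒ q = 1/2.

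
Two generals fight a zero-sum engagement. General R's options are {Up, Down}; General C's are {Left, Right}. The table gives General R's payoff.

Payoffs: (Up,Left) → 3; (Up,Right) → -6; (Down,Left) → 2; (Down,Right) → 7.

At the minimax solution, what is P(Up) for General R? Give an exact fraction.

5/14

Row minima: Up → -6, Down → 2; maximin = 2.
Column maxima: Left → 3, Right → 7; minimax = 3.
2 ≠ 3, so there is no saddle point; optimal play is mixed.
Let General R play Up with probability p. Expected payoff against Left: 3p + 2(1−p) = p + 2; against Right: (-6)p + 7(1−p) = −13p + 7.
Setting these equal: p + 2 = −13p + 7 ⇒ 14p = 5 ⇒ p = 5/14, and the value is (1)·(5/14) + 2 = 33/14.
For General C: with q = P(Left), equating Up's and Down's payoffs gives 9q − 6 = −5q + 7 ⇒ q = 13/14.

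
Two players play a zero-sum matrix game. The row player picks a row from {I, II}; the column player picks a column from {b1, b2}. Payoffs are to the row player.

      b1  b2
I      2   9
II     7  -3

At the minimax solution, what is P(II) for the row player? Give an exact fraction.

Row minima: I → 2, II → -3; maximin = 2.
Column maxima: b1 → 7, b2 → 9; minimax = 7.
2 ≠ 7, so there is no saddle point; optimal play is mixed.
Let the row player play I with probability p. Expected payoff against b1: 2p + 7(1−p) = −5p + 7; against b2: 9p + (-3)(1−p) = 12p − 3.
Setting these equal: −5p + 7 = 12p − 3 ⇒ −17p = -10 ⇒ p = 10/17, and the value is (-5)·(10/17) + 7 = 69/17.
For the column player: with q = P(b1), equating I's and II's payoffs gives −7q + 9 = 10q − 3 ⇒ q = 12/17.

7/17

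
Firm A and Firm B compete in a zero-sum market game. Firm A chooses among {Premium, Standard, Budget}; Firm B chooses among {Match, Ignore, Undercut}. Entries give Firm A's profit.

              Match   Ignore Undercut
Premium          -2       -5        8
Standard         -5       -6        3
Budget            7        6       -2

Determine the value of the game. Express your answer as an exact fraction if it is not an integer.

Row minima: Premium → -5, Standard → -6, Budget → -2; maximin = -2.
Column maxima: Match → 7, Ignore → 6, Undercut → 8; minimax = 6.
-2 ≠ 6, so there is no saddle point; optimal play is mixed.
Standard is strictly dominated by Premium, so Firm A never plays it.
Match is strictly dominated by Ignore (it gives Firm A strictly more in every row), so Firm B never plays it.
On the remaining 2×2 (Premium, Budget vs Ignore, Undercut):
Let Firm A play Premium with probability p. Expected payoff against Ignore: (-5)p + 6(1−p) = −11p + 6; against Undercut: 8p + (-2)(1−p) = 10p − 2.
Setting these equal: −11p + 6 = 10p − 2 ⇒ −21p = -8 ⇒ p = 8/21, and the value is (-11)·(8/21) + 6 = 38/21.
For Firm B: with q = P(Ignore), equating Premium's and Budget's payoffs gives −13q + 8 = 8q − 2 ⇒ q = 10/21.

38/21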